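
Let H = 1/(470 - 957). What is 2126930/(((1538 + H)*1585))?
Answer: 207162982/237434585 ≈ 0.87251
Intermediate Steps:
H = -1/487 (H = 1/(-487) = -1/487 ≈ -0.0020534)
2126930/(((1538 + H)*1585)) = 2126930/(((1538 - 1/487)*1585)) = 2126930/(((749005/487)*1585)) = 2126930/(1187172925/487) = 2126930*(487/1187172925) = 207162982/237434585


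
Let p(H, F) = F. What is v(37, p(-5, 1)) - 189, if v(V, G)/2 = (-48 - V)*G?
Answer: -359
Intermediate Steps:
v(V, G) = 2*G*(-48 - V) (v(V, G) = 2*((-48 - V)*G) = 2*(G*(-48 - V)) = 2*G*(-48 - V))
v(37, p(-5, 1)) - 189 = -2*1*(48 + 37) - 189 = -2*1*85 - 189 = -170 - 189 = -359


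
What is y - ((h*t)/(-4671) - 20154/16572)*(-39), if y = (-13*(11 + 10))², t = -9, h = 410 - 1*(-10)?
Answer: 35604311301/477826 ≈ 74513.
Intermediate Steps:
h = 420 (h = 410 + 10 = 420)
y = 74529 (y = (-13*21)² = (-273)² = 74529)
y - ((h*t)/(-4671) - 20154/16572)*(-39) = 74529 - ((420*(-9))/(-4671) - 20154/16572)*(-39) = 74529 - (-3780*(-1/4671) - 20154*1/16572)*(-39) = 74529 - (140/173 - 3359/2762)*(-39) = 74529 - (-194427)*(-39)/477826 = 74529 - 1*7582653/477826 = 74529 - 7582653/477826 = 35604311301/477826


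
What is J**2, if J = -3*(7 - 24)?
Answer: 2601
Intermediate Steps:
J = 51 (J = -3*(-17) = 51)
J**2 = 51**2 = 2601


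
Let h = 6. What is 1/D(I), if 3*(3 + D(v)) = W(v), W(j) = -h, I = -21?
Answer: -⅕ ≈ -0.20000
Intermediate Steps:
W(j) = -6 (W(j) = -1*6 = -6)
D(v) = -5 (D(v) = -3 + (⅓)*(-6) = -3 - 2 = -5)
1/D(I) = 1/(-5) = -⅕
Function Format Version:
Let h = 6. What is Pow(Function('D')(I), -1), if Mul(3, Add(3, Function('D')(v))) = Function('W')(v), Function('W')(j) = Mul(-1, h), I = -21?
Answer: Rational(-1, 5) ≈ -0.20000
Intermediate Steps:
Function('W')(j) = -6 (Function('W')(j) = Mul(-1, 6) = -6)
Function('D')(v) = -5 (Function('D')(v) = Add(-3, Mul(Rational(1, 3), -6)) = Add(-3, -2) = -5)
Pow(Function('D')(I), -1) = Pow(-5, -1) = Rational(-1, 5)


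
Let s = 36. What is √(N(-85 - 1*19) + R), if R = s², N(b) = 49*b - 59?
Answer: I*√3859 ≈ 62.121*I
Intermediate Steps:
N(b) = -59 + 49*b
R = 1296 (R = 36² = 1296)
√(N(-85 - 1*19) + R) = √((-59 + 49*(-85 - 1*19)) + 1296) = √((-59 + 49*(-85 - 19)) + 1296) = √((-59 + 49*(-104)) + 1296) = √((-59 - 5096) + 1296) = √(-5155 + 1296) = √(-3859) = I*√3859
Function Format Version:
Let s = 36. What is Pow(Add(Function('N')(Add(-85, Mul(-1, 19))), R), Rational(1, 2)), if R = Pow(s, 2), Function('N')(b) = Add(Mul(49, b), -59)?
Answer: Mul(I, Pow(3859, Rational(1, 2))) ≈ Mul(62.121, I)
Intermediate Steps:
Function('N')(b) = Add(-59, Mul(49, b))
R = 1296 (R = Pow(36, 2) = 1296)
Pow(Add(Function('N')(Add(-85, Mul(-1, 19))), R), Rational(1, 2)) = Pow(Add(Add(-59, Mul(49, Add(-85, Mul(-1, 19)))), 1296), Rational(1, 2)) = Pow(Add(Add(-59, Mul(49, Add(-85, -19))), 1296), Rational(1, 2)) = Pow(Add(Add(-59, Mul(49, -104)), 1296), Rational(1, 2)) = Pow(Add(Add(-59, -5096), 1296), Rational(1, 2)) = Pow(Add(-5155, 1296), Rational(1, 2)) = Pow(-3859, Rational(1, 2)) = Mul(I, Pow(3859, Rational(1, 2)))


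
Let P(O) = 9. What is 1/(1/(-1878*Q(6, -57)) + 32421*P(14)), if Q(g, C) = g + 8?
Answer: 26292/7671716387 ≈ 3.4271e-6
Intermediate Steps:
Q(g, C) = 8 + g
1/(1/(-1878*Q(6, -57)) + 32421*P(14)) = 1/(1/(-1878*(8 + 6)) + 32421*9) = 1/(1/(-1878*14) + 291789) = 1/(1/(-26292) + 291789) = 1/(-1/26292 + 291789) = 1/(7671716387/26292) = 26292/7671716387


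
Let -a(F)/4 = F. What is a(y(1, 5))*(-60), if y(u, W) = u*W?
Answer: 1200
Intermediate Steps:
y(u, W) = W*u
a(F) = -4*F
a(y(1, 5))*(-60) = -20*(-60) = 1200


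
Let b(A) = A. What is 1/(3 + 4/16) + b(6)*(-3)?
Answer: -230/13 ≈ -17.692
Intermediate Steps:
1/(3 + 4/16) + b(6)*(-3) = 1/(3 + 4/16) + 6*(-3) = 1/(3 + 4*(1/16)) - 18 = 1/(3 + ¼) - 18 = 1/(13/4) - 18 = 4/13 - 18 = -230/13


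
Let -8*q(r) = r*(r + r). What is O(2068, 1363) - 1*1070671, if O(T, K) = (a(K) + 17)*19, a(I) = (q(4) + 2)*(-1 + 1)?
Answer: -1070348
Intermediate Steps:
q(r) = -r²/4 (q(r) = -r*(r + r)/8 = -r*2*r/8 = -r²/4)
a(I) = 0 (a(I) = (-¼*4² + 2)*(-1 + 1) = (-¼*16 + 2)*0 = (-4 + 2)*0 = -2*0 = 0)
O(T, K) = 323 (O(T, K) = (0 + 17)*19 = 17*19 = 323)
O(2068, 1363) - 1*1070671 = 323 - 1*1070671 = 323 - 1070671 = -1070348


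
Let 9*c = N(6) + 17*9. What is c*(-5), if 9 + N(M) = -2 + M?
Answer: -740/9 ≈ -82.222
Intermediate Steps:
N(M) = -11 + M (N(M) = -9 + (-2 + M) = -11 + M)
c = 148/9 (c = ((-11 + 6) + 17*9)/9 = (-5 + 153)/9 = (⅑)*148 = 148/9 ≈ 16.444)
c*(-5) = (148/9)*(-5) = -740/9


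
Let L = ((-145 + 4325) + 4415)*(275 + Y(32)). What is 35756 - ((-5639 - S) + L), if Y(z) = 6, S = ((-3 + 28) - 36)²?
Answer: -2373679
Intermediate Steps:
S = 121 (S = (25 - 36)² = (-11)² = 121)
L = 2415195 (L = ((-145 + 4325) + 4415)*(275 + 6) = (4180 + 4415)*281 = 8595*281 = 2415195)
35756 - ((-5639 - S) + L) = 35756 - ((-5639 - 1*121) + 2415195) = 35756 - ((-5639 - 121) + 2415195) = 35756 - (-5760 + 2415195) = 35756 - 1*2409435 = 35756 - 2409435 = -2373679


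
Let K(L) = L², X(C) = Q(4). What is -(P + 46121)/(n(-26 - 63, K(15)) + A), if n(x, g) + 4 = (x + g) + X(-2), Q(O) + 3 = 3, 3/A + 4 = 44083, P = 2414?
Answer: -713124755/1939477 ≈ -367.69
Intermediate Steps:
A = 1/14693 (A = 3/(-4 + 44083) = 3/44079 = 3*(1/44079) = 1/14693 ≈ 6.8060e-5)
Q(O) = 0 (Q(O) = -3 + 3 = 0)
X(C) = 0
n(x, g) = -4 + g + x (n(x, g) = -4 + ((x + g) + 0) = -4 + ((g + x) + 0) = -4 + (g + x) = -4 + g + x)
-(P + 46121)/(n(-26 - 63, K(15)) + A) = -(2414 + 46121)/((-4 + 15² + (-26 - 63)) + 1/14693) = -48535/((-4 + 225 - 89) + 1/14693) = -48535/(132 + 1/14693) = -48535/1939477/14693 = -48535*14693/1939477 = -1*713124755/1939477 = -713124755/1939477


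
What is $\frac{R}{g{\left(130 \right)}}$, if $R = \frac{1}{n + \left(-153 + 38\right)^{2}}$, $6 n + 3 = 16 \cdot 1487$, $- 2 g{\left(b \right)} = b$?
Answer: $- \frac{6}{6704035} \approx -8.9498 \cdot 10^{-7}$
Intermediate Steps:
$g{\left(b \right)} = - \frac{b}{2}$
$n = \frac{23789}{6}$ ($n = - \frac{1}{2} + \frac{16 \cdot 1487}{6} = - \frac{1}{2} + \frac{1}{6} \cdot 23792 = - \frac{1}{2} + \frac{11896}{3} = \frac{23789}{6} \approx 3964.8$)
$R = \frac{6}{103139}$ ($R = \frac{1}{\frac{23789}{6} + \left(-153 + 38\right)^{2}} = \frac{1}{\frac{23789}{6} + \left(-115\right)^{2}} = \frac{1}{\frac{23789}{6} + 13225} = \frac{1}{\frac{103139}{6}} = \frac{6}{103139} \approx 5.8174 \cdot 10^{-5}$)
$\frac{R}{g{\left(130 \right)}} = \frac{6}{103139 \left(\left(- \frac{1}{2}\right) 130\right)} = \frac{6}{103139 \left(-65\right)} = \frac{6}{103139} \left(- \frac{1}{65}\right) = - \frac{6}{6704035}$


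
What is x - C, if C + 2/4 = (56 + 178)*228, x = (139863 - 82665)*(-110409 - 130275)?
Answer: -27533393567/2 ≈ -1.3767e+10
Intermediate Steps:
x = -13766643432 (x = 57198*(-240684) = -13766643432)
C = 106703/2 (C = -½ + (56 + 178)*228 = -½ + 234*228 = -½ + 53352 = 106703/2 ≈ 53352.)
x - C = -13766643432 - 1*106703/2 = -13766643432 - 106703/2 = -27533393567/2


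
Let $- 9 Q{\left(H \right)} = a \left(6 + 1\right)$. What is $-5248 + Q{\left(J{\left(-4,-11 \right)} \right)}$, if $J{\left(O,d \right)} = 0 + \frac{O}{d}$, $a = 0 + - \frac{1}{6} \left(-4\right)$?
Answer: $- \frac{141710}{27} \approx -5248.5$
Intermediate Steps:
$a = \frac{2}{3}$ ($a = 0 + \left(-1\right) \frac{1}{6} \left(-4\right) = 0 - - \frac{2}{3} = 0 + \frac{2}{3} = \frac{2}{3} \approx 0.66667$)
$J{\left(O,d \right)} = \frac{O}{d}$
$Q{\left(H \right)} = - \frac{14}{27}$ ($Q{\left(H \right)} = - \frac{\frac{2}{3} \left(6 + 1\right)}{9} = - \frac{\frac{2}{3} \cdot 7}{9} = \left(- \frac{1}{9}\right) \frac{14}{3} = - \frac{14}{27}$)
$-5248 + Q{\left(J{\left(-4,-11 \right)} \right)} = -5248 - \frac{14}{27} = - \frac{141710}{27}$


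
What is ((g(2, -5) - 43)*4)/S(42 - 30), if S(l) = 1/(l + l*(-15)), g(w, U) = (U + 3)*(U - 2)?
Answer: 19488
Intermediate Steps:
g(w, U) = (-2 + U)*(3 + U) (g(w, U) = (3 + U)*(-2 + U) = (-2 + U)*(3 + U))
S(l) = -1/(14*l) (S(l) = 1/(l - 15*l) = 1/(-14*l) = -1/(14*l))
((g(2, -5) - 43)*4)/S(42 - 30) = (((-6 - 5 + (-5)²) - 43)*4)/((-1/(14*(42 - 30)))) = (((-6 - 5 + 25) - 43)*4)/((-1/14/12)) = ((14 - 43)*4)/((-1/14*1/12)) = (-29*4)/(-1/168) = -116*(-168) = 19488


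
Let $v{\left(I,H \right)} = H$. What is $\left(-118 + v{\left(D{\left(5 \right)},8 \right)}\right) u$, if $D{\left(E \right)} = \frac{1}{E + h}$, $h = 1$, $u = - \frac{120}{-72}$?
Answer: $- \frac{550}{3} \approx -183.33$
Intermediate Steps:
$u = \frac{5}{3}$ ($u = \left(-120\right) \left(- \frac{1}{72}\right) = \frac{5}{3} \approx 1.6667$)
$D{\left(E \right)} = \frac{1}{1 + E}$ ($D{\left(E \right)} = \frac{1}{E + 1} = \frac{1}{1 + E}$)
$\left(-118 + v{\left(D{\left(5 \right)},8 \right)}\right) u = \left(-118 + 8\right) \frac{5}{3} = \left(-110\right) \frac{5}{3} = - \frac{550}{3}$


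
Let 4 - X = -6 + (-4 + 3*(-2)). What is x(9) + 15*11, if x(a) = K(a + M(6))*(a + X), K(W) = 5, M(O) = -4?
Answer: 310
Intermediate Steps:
X = 20 (X = 4 - (-6 + (-4 + 3*(-2))) = 4 - (-6 + (-4 - 6)) = 4 - (-6 - 10) = 4 - 1*(-16) = 4 + 16 = 20)
x(a) = 100 + 5*a (x(a) = 5*(a + 20) = 5*(20 + a) = 100 + 5*a)
x(9) + 15*11 = (100 + 5*9) + 15*11 = (100 + 45) + 165 = 145 + 165 = 310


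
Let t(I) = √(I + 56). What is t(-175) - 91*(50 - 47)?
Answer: -273 + I*√119 ≈ -273.0 + 10.909*I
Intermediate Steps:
t(I) = √(56 + I)
t(-175) - 91*(50 - 47) = √(56 - 175) - 91*(50 - 47) = √(-119) - 91*3 = I*√119 - 273 = -273 + I*√119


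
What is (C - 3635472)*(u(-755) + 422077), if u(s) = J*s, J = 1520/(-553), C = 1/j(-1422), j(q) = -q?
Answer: -173224470432114589/112338 ≈ -1.5420e+12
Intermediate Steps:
C = 1/1422 (C = 1/(-1*(-1422)) = 1/1422 ≈ 0.00070324)
J = -1520/553 (J = 1520*(-1/553) = -1520/553 ≈ -2.7486)
u(s) = -1520*s/553
(C - 3635472)*(u(-755) + 422077) = (1/1422 - 3635472)*(-1520/553*(-755) + 422077) = -5169641183*(1147600/553 + 422077)/1422 = -5169641183/1422*234556181/553 = -173224470432114589/112338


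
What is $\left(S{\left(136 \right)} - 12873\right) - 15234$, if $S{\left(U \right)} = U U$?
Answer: $-9611$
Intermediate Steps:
$S{\left(U \right)} = U^{2}$
$\left(S{\left(136 \right)} - 12873\right) - 15234 = \left(136^{2} - 12873\right) - 15234 = \left(18496 - 12873\right) - 15234 = 5623 - 15234 = -9611$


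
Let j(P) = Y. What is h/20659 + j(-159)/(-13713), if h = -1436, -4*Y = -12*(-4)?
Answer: -6481320/94432289 ≈ -0.068635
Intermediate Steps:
Y = -12 (Y = -(-3)*(-4) = -¼*48 = -12)
j(P) = -12
h/20659 + j(-159)/(-13713) = -1436/20659 - 12/(-13713) = -1436*1/20659 - 12*(-1/13713) = -1436/20659 + 4/4571 = -6481320/94432289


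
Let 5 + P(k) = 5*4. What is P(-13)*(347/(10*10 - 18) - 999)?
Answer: -1223565/82 ≈ -14922.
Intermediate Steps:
P(k) = 15 (P(k) = -5 + 5*4 = -5 + 20 = 15)
P(-13)*(347/(10*10 - 18) - 999) = 15*(347/(10*10 - 18) - 999) = 15*(347/(100 - 18) - 999) = 15*(347/82 - 999) = 15*(-81571/82) = -1223565/82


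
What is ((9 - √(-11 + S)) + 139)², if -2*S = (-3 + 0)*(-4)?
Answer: (148 - I*√17)² ≈ 21887.0 - 1220.4*I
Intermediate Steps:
S = -6 (S = -(-3 + 0)*(-4)/2 = -(-3)*(-4)/2 = -½*12 = -6)
((9 - √(-11 + S)) + 139)² = ((9 - √(-11 - 6)) + 139)² = ((9 - √(-17)) + 139)² = ((9 - I*√17) + 139)² = (148 - I*√17)²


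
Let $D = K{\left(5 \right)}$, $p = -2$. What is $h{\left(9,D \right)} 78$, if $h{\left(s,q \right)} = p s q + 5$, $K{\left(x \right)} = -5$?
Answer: $7410$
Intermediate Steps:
$D = -5$
$h{\left(s,q \right)} = 5 - 2 q s$ ($h{\left(s,q \right)} = - 2 s q + 5 = - 2 q s + 5 = 5 - 2 q s$)
$h{\left(9,D \right)} 78 = \left(5 - \left(-10\right) 9\right) 78 = \left(5 + 90\right) 78 = 95 \cdot 78 = 7410$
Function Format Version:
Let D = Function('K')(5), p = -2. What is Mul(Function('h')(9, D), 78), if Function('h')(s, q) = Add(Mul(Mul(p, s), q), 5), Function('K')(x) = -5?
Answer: 7410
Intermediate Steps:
D = -5
Function('h')(s, q) = Add(5, Mul(-2, q, s)) (Function('h')(s, q) = Add(Mul(Mul(-2, s), q), 5) = Add(Mul(-2, q, s), 5) = Add(5, Mul(-2, q, s)))
Mul(Function('h')(9, D), 78) = Mul(Add(5, Mul(-2, -5, 9)), 78) = Mul(Add(5, 90), 78) = Mul(95, 78) = 7410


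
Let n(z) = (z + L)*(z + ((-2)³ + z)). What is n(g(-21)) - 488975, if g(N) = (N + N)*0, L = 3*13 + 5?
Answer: -489327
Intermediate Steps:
L = 44 (L = 39 + 5 = 44)
g(N) = 0 (g(N) = (2*N)*0 = 0)
n(z) = (-8 + 2*z)*(44 + z) (n(z) = (z + 44)*(z + ((-2)³ + z)) = (44 + z)*(z + (-8 + z)) = (44 + z)*(-8 + 2*z) = (-8 + 2*z)*(44 + z))
n(g(-21)) - 488975 = (-352 + 2*0² + 80*0) - 488975 = (-352 + 2*0 + 0) - 488975 = (-352 + 0 + 0) - 488975 = -352 - 488975 = -489327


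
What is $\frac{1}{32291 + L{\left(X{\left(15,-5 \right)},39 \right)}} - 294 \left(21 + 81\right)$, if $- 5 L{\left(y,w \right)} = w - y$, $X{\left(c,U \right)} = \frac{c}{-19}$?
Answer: $- \frac{91969867237}{3066889} \approx -29988.0$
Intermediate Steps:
$X{\left(c,U \right)} = - \frac{c}{19}$ ($X{\left(c,U \right)} = c \left(- \frac{1}{19}\right) = - \frac{c}{19}$)
$L{\left(y,w \right)} = - \frac{w}{5} + \frac{y}{5}$ ($L{\left(y,w \right)} = - \frac{w - y}{5} = - \frac{w}{5} + \frac{y}{5}$)
$\frac{1}{32291 + L{\left(X{\left(15,-5 \right)},39 \right)}} - 294 \left(21 + 81\right) = \frac{1}{32291 + \left(\left(- \frac{1}{5}\right) 39 + \frac{\left(- \frac{1}{19}\right) 15}{5}\right)} - 294 \left(21 + 81\right) = \frac{1}{32291 + \left(- \frac{39}{5} + \frac{1}{5} \left(- \frac{15}{19}\right)\right)} - 29988 = \frac{1}{32291 - \frac{756}{95}} - 29988 = \frac{1}{\frac{3066889}{95}} - 29988 = \frac{95}{3066889} - 29988 = - \frac{91969867237}{3066889}$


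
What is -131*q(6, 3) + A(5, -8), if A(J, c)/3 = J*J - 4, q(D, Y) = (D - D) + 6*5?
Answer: -3867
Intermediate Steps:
q(D, Y) = 30 (q(D, Y) = 0 + 30 = 30)
A(J, c) = -12 + 3*J² (A(J, c) = 3*(J*J - 4) = 3*(J² - 4) = 3*(-4 + J²) = -12 + 3*J²)
-131*q(6, 3) + A(5, -8) = -131*30 + (-12 + 3*5²) = -3930 + (-12 + 3*25) = -3930 + (-12 + 75) = -3930 + 63 = -3867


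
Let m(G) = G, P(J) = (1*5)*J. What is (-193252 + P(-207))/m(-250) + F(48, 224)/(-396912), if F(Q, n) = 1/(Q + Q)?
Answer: 3701512403587/4762944000 ≈ 777.15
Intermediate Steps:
P(J) = 5*J
F(Q, n) = 1/(2*Q)
(-193252 + P(-207))/m(-250) + F(48, 224)/(-396912) = (-193252 + 5*(-207))/(-250) + ((½)/48)/(-396912) = (-193252 - 1035)*(-1/250) + ((½)*(1/48))*(-1/396912) = -194287*(-1/250) + (1/96)*(-1/396912) = 194287/250 - 1/38103552 = 3701512403587/4762944000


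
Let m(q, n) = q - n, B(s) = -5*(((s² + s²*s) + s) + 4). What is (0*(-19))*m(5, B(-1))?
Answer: 0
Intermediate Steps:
B(s) = -20 - 5*s - 5*s² - 5*s³ (B(s) = -5*(((s² + s³) + s) + 4) = -5*((s + s² + s³) + 4) = -5*(4 + s + s² + s³) = -20 - 5*s - 5*s² - 5*s³)
(0*(-19))*m(5, B(-1)) = (0*(-19))*(5 - (-20 - 5*(-1) - 5*(-1)² - 5*(-1)³)) = 0*(5 - (-20 + 5 - 5*1 - 5*(-1))) = 0*(5 - (-20 + 5 - 5 + 5)) = 0*(5 - 1*(-15)) = 0*(5 + 15) = 0*20 = 0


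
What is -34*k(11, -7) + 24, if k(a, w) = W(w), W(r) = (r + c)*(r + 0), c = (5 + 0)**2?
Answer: 4308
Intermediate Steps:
c = 25 (c = 5**2 = 25)
W(r) = r*(25 + r) (W(r) = (r + 25)*(r + 0) = (25 + r)*r = r*(25 + r))
k(a, w) = w*(25 + w)
-34*k(11, -7) + 24 = -(-238)*(25 - 7) + 24 = -(-238)*18 + 24 = -34*(-126) + 24 = 4284 + 24 = 4308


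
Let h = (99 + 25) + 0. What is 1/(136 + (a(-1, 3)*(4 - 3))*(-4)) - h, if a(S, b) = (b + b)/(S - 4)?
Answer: -87291/704 ≈ -123.99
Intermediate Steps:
a(S, b) = 2*b/(-4 + S) (a(S, b) = (2*b)/(-4 + S) = 2*b/(-4 + S))
h = 124 (h = 124 + 0 = 124)
1/(136 + (a(-1, 3)*(4 - 3))*(-4)) - h = 1/(136 + ((2*3/(-4 - 1))*(4 - 3))*(-4)) - 1*124 = 1/(136 + ((2*3/(-5))*1)*(-4)) - 124 = 1/(136 + ((2*3*(-⅕))*1)*(-4)) - 124 = 1/(136 - 6/5*1*(-4)) - 124 = 1/(136 - 6/5*(-4)) - 124 = 1/(136 + 24/5) - 124 = 1/(704/5) - 124 = 5/704 - 124 = -87291/704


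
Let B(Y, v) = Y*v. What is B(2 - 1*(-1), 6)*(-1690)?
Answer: -30420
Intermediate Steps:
B(2 - 1*(-1), 6)*(-1690) = ((2 - 1*(-1))*6)*(-1690) = ((2 + 1)*6)*(-1690) = (3*6)*(-1690) = 18*(-1690) = -30420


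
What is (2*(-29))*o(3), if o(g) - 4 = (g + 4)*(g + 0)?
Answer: -1450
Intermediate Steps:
o(g) = 4 + g*(4 + g) (o(g) = 4 + (g + 4)*(g + 0) = 4 + (4 + g)*g = 4 + g*(4 + g))
(2*(-29))*o(3) = (2*(-29))*(4 + 3**2 + 4*3) = -58*(4 + 9 + 12) = -58*25 = -1450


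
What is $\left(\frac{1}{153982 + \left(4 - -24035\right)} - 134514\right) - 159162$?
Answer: $- \frac{52280495195}{178021} \approx -2.9368 \cdot 10^{5}$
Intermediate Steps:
$\left(\frac{1}{153982 + \left(4 - -24035\right)} - 134514\right) - 159162 = \left(\frac{1}{153982 + \left(4 + 24035\right)} - 134514\right) - 159162 = \left(\frac{1}{153982 + 24039} - 134514\right) - 159162 = \left(\frac{1}{178021} - 134514\right) - 159162 = - \frac{23946316793}{178021} - 159162 = - \frac{52280495195}{178021}$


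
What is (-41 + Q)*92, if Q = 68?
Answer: 2484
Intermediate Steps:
(-41 + Q)*92 = (-41 + 68)*92 = 27*92 = 2484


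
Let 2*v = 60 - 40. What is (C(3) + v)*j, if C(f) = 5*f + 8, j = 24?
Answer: 792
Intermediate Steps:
v = 10 (v = (60 - 40)/2 = (½)*20 = 10)
C(f) = 8 + 5*f
(C(3) + v)*j = ((8 + 5*3) + 10)*24 = ((8 + 15) + 10)*24 = (23 + 10)*24 = 33*24 = 792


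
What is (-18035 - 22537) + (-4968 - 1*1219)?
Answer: -46759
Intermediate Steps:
(-18035 - 22537) + (-4968 - 1*1219) = -40572 + (-4968 - 1219) = -40572 - 6187 = -46759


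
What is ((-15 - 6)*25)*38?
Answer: -19950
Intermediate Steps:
((-15 - 6)*25)*38 = -21*25*38 = -525*38 = -19950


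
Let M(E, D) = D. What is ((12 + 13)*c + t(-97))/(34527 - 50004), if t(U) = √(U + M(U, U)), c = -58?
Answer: 1450/15477 - I*√194/15477 ≈ 0.093687 - 0.00089994*I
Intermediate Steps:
t(U) = √2*√U (t(U) = √(U + U) = √(2*U) = √2*√U)
((12 + 13)*c + t(-97))/(34527 - 50004) = ((12 + 13)*(-58) + √2*√(-97))/(34527 - 50004) = (25*(-58) + √2*(I*√97))/(-15477) = (-1450 + I*√194)*(-1/15477) = 1450/15477 - I*√194/15477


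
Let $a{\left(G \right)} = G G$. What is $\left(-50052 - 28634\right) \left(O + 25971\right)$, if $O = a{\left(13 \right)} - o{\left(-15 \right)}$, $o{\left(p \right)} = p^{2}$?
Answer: $-2039147690$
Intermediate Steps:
$a{\left(G \right)} = G^{2}$
$O = -56$ ($O = 13^{2} - \left(-15\right)^{2} = 169 - 225 = -56$)
$\left(-50052 - 28634\right) \left(O + 25971\right) = \left(-50052 - 28634\right) \left(-56 + 25971\right) = \left(-78686\right) 25915 = -2039147690$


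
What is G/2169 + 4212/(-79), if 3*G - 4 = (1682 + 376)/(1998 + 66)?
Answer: -1047559855/19648248 ≈ -53.316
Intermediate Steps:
G = 573/344 (G = 4/3 + ((1682 + 376)/(1998 + 66))/3 = 4/3 + (2058/2064)/3 = 4/3 + (2058*(1/2064))/3 = 4/3 + (1/3)*(343/344) = 4/3 + 343/1032 = 573/344 ≈ 1.6657)
G/2169 + 4212/(-79) = (573/344)/2169 + 4212/(-79) = (573/344)*(1/2169) + 4212*(-1/79) = 191/248712 - 4212/79 = -1047559855/19648248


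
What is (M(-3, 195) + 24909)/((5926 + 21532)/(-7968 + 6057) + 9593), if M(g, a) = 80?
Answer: 47753979/18304765 ≈ 2.6088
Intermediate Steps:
(M(-3, 195) + 24909)/((5926 + 21532)/(-7968 + 6057) + 9593) = (80 + 24909)/((5926 + 21532)/(-7968 + 6057) + 9593) = 24989/(27458/(-1911) + 9593) = 24989/(27458*(-1/1911) + 9593) = 24989/(-27458/1911 + 9593) = 24989/(18304765/1911) = 24989*(1911/18304765) = 47753979/18304765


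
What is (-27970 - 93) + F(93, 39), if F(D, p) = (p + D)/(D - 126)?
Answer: -28067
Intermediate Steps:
F(D, p) = (D + p)/(-126 + D)
(-27970 - 93) + F(93, 39) = (-27970 - 93) + (93 + 39)/(-126 + 93) = -28063 + 132/(-33) = -28063 - 1/33*132 = -28063 - 4 = -28067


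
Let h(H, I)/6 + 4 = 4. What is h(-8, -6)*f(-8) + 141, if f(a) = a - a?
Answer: 141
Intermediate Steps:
f(a) = 0
h(H, I) = 0 (h(H, I) = -24 + 6*4 = -24 + 24 = 0)
h(-8, -6)*f(-8) + 141 = 0*0 + 141 = 0 + 141 = 141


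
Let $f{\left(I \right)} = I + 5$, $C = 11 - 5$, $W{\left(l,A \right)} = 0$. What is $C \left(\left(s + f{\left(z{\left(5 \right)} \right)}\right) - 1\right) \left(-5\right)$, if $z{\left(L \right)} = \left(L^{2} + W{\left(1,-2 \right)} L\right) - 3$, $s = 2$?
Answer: $-840$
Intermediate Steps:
$z{\left(L \right)} = -3 + L^{2}$ ($z{\left(L \right)} = \left(L^{2} + 0 L\right) - 3 = \left(L^{2} + 0\right) - 3 = L^{2} - 3 = -3 + L^{2}$)
$C = 6$
$f{\left(I \right)} = 5 + I$
$C \left(\left(s + f{\left(z{\left(5 \right)} \right)}\right) - 1\right) \left(-5\right) = 6 \left(\left(2 + \left(5 - \left(3 - 5^{2}\right)\right)\right) - 1\right) \left(-5\right) = 6 \left(\left(2 + \left(5 + \left(-3 + 25\right)\right)\right) - 1\right) \left(-5\right) = 6 \left(\left(2 + \left(5 + 22\right)\right) - 1\right) \left(-5\right) = 6 \left(\left(2 + 27\right) - 1\right) \left(-5\right) = 6 \left(29 - 1\right) \left(-5\right) = 6 \cdot 28 \left(-5\right) = 168 \left(-5\right) = -840$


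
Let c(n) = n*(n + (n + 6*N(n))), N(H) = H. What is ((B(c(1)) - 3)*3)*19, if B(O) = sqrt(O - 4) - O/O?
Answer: -114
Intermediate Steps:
c(n) = 8*n**2 (c(n) = n*(n + (n + 6*n)) = n*(n + 7*n) = n*(8*n) = 8*n**2)
B(O) = -1 + sqrt(-4 + O) (B(O) = sqrt(-4 + O) - 1*1 = sqrt(-4 + O) - 1 = -1 + sqrt(-4 + O))
((B(c(1)) - 3)*3)*19 = (((-1 + sqrt(-4 + 8*1**2)) - 3)*3)*19 = (((-1 + sqrt(-4 + 8*1)) - 3)*3)*19 = (((-1 + sqrt(-4 + 8)) - 3)*3)*19 = (((-1 + sqrt(4)) - 3)*3)*19 = (((-1 + 2) - 3)*3)*19 = ((1 - 3)*3)*19 = -2*3*19 = -6*19 = -114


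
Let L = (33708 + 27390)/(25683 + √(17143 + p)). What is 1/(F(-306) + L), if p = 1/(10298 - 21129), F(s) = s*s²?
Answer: -668946813143731763/19167074570013638600585518 + 599*√55862637122/9583537285006819300292759 ≈ -3.4901e-8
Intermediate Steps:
F(s) = s³
p = -1/10831 (p = 1/(-10831) = -1/10831 ≈ -9.2328e-5)
L = 61098/(25683 + 6*√55862637122/10831) (L = (33708 + 27390)/(25683 + √(17143 - 1/10831)) = 61098/(25683 + √(185675832/10831)) = 61098/(25683 + 6*√55862637122/10831) ≈ 2.3669)
1/(F(-306) + L) = 1/((-306)³ + (1888420873906/793791168503 - 40732*√55862637122/793791168503)) = 1/(-28652616 + (1888420873906/793791168503 - 40732*√55862637122/793791168503)) = 1/(-22744191646886879942/793791168503 - 40732*√55862637122/793791168503)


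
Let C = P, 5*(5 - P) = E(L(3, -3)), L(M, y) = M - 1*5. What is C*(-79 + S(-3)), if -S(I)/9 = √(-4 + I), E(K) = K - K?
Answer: -395 - 45*I*√7 ≈ -395.0 - 119.06*I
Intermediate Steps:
L(M, y) = -5 + M (L(M, y) = M - 5 = -5 + M)
E(K) = 0
S(I) = -9*√(-4 + I)
P = 5 (P = 5 - ⅕*0 = 5 + 0 = 5)
C = 5
C*(-79 + S(-3)) = 5*(-79 - 9*√(-4 - 3)) = 5*(-79 - 9*I*√7) = -395 - 45*I*√7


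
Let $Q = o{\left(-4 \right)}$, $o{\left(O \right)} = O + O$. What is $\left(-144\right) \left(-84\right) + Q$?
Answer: $12088$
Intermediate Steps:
$o{\left(O \right)} = 2 O$
$Q = -8$ ($Q = 2 \left(-4\right) = -8$)
$\left(-144\right) \left(-84\right) + Q = \left(-144\right) \left(-84\right) - 8 = 12096 - 8 = 12088$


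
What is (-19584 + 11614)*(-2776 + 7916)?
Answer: -40965800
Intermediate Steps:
(-19584 + 11614)*(-2776 + 7916) = -7970*5140 = -40965800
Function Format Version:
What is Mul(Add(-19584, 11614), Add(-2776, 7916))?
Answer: -40965800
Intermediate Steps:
Mul(Add(-19584, 11614), Add(-2776, 7916)) = Mul(-7970, 5140) = -40965800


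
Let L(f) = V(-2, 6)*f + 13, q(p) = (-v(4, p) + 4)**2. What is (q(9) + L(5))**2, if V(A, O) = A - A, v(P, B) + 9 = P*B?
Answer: 293764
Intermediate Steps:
v(P, B) = -9 + B*P (v(P, B) = -9 + P*B = -9 + B*P)
V(A, O) = 0
q(p) = (13 - 4*p)**2 (q(p) = (-(-9 + p*4) + 4)**2 = (-(-9 + 4*p) + 4)**2 = ((9 - 4*p) + 4)**2 = (13 - 4*p)**2)
L(f) = 13 (L(f) = 0*f + 13 = 0 + 13 = 13)
(q(9) + L(5))**2 = ((-13 + 4*9)**2 + 13)**2 = ((-13 + 36)**2 + 13)**2 = (23**2 + 13)**2 = (529 + 13)**2 = 542**2 = 293764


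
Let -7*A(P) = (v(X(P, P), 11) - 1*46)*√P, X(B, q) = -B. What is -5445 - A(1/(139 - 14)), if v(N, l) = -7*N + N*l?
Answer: -5445 - 822*√5/3125 ≈ -5445.6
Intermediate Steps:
A(P) = -√P*(-46 - 4*P)/7 (A(P) = -((-P)*(-7 + 11) - 1*46)*√P/7 = -(-P*4 - 46)*√P/7 = -(-4*P - 46)*√P/7 = -(-46 - 4*P)*√P/7 = -√P*(-46 - 4*P)/7)
-5445 - A(1/(139 - 14)) = -5445 - 2*√(1/(139 - 14))*(23 + 2/(139 - 14))/7 = -5445 - 2*√(1/125)*(23 + 2/125)/7 = -5445 - 2*√(1/125)*(23 + 2*(1/125))/7 = -5445 - 2*√5/25*(23 + 2/125)/7 = -5445 - 2*√5/25*2877/(7*125) = -5445 - 822*√5/3125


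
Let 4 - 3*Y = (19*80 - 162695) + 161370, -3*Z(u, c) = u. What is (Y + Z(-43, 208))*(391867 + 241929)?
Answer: -93801808/3 ≈ -3.1267e+7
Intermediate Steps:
Z(u, c) = -u/3
Y = -191/3 (Y = 4/3 - ((19*80 - 162695) + 161370)/3 = 4/3 - ((1520 - 162695) + 161370)/3 = 4/3 - (-161175 + 161370)/3 = 4/3 - ⅓*195 = 4/3 - 65 = -191/3 ≈ -63.667)
(Y + Z(-43, 208))*(391867 + 241929) = (-191/3 - ⅓*(-43))*(391867 + 241929) = (-191/3 + 43/3)*633796 = -148/3*633796 = -93801808/3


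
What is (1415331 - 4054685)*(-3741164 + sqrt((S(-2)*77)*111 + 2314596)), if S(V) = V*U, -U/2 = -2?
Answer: 9874256168056 - 15836124*sqrt(62395) ≈ 9.8703e+12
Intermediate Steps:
U = 4 (U = -2*(-2) = 4)
S(V) = 4*V (S(V) = V*4 = 4*V)
(1415331 - 4054685)*(-3741164 + sqrt((S(-2)*77)*111 + 2314596)) = (1415331 - 4054685)*(-3741164 + sqrt(((4*(-2))*77)*111 + 2314596)) = -2639354*(-3741164 + sqrt(-8*77*111 + 2314596)) = -2639354*(-3741164 + sqrt(-616*111 + 2314596)) = -2639354*(-3741164 + sqrt(-68376 + 2314596)) = -2639354*(-3741164 + sqrt(2246220)) = -2639354*(-3741164 + 6*sqrt(62395)) = 9874256168056 - 15836124*sqrt(62395)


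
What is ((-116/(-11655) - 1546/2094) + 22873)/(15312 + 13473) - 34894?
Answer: -4085496150947236/117085722075 ≈ -34893.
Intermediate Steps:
((-116/(-11655) - 1546/2094) + 22873)/(15312 + 13473) - 34894 = ((-116*(-1/11655) - 1546*1/2094) + 22873)/28785 - 34894 = ((116/11655 - 773/1047) + 22873)*(1/28785) - 34894 = (-2962621/4067595 + 22873)*(1/28785) - 34894 = (93035137814/4067595)*(1/28785) - 34894 = 93035137814/117085722075 - 34894 = -4085496150947236/117085722075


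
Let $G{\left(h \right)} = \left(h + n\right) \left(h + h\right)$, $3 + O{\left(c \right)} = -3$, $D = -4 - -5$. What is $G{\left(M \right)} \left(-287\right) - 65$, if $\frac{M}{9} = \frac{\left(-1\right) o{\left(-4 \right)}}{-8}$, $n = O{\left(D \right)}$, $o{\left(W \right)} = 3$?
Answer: $\frac{160649}{32} \approx 5020.3$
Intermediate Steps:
$D = 1$ ($D = -4 + 5 = 1$)
$O{\left(c \right)} = -6$ ($O{\left(c \right)} = -3 - 3 = -6$)
$n = -6$
$M = \frac{27}{8}$ ($M = 9 \frac{\left(-1\right) 3}{-8} = 9 \left(\left(-3\right) \left(- \frac{1}{8}\right)\right) = 9 \cdot \frac{3}{8} = \frac{27}{8} \approx 3.375$)
$G{\left(h \right)} = 2 h \left(-6 + h\right)$ ($G{\left(h \right)} = \left(h - 6\right) \left(h + h\right) = \left(-6 + h\right) 2 h = 2 h \left(-6 + h\right)$)
$G{\left(M \right)} \left(-287\right) - 65 = 2 \cdot \frac{27}{8} \left(-6 + \frac{27}{8}\right) \left(-287\right) - 65 = 2 \cdot \frac{27}{8} \left(- \frac{21}{8}\right) \left(-287\right) - 65 = \left(- \frac{567}{32}\right) \left(-287\right) - 65 = \frac{162729}{32} - 65 = \frac{160649}{32}$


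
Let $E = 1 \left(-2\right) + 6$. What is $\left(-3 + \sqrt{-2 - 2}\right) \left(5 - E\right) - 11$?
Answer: $-14 + 2 i \approx -14.0 + 2.0 i$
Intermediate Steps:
$E = 4$ ($E = -2 + 6 = 4$)
$\left(-3 + \sqrt{-2 - 2}\right) \left(5 - E\right) - 11 = \left(-3 + \sqrt{-2 - 2}\right) \left(5 - 4\right) - 11 = \left(-3 + \sqrt{-4}\right) \left(5 - 4\right) - 11 = \left(-3 + 2 i\right) 1 - 11 = \left(-3 + 2 i\right) - 11 = -14 + 2 i$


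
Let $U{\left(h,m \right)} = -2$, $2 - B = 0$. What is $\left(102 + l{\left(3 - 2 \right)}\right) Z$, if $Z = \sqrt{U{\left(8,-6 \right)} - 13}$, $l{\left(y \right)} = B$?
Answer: $104 i \sqrt{15} \approx 402.79 i$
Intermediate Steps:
$B = 2$ ($B = 2 - 0 = 2 + 0 = 2$)
$l{\left(y \right)} = 2$
$Z = i \sqrt{15}$ ($Z = \sqrt{-2 - 13} = \sqrt{-15} = i \sqrt{15} \approx 3.873 i$)
$\left(102 + l{\left(3 - 2 \right)}\right) Z = \left(102 + 2\right) i \sqrt{15} = 104 i \sqrt{15}$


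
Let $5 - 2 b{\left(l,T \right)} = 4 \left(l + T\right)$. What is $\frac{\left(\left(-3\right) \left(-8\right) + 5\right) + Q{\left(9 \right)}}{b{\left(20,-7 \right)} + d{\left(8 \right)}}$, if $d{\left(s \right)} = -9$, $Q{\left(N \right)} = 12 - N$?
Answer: $- \frac{64}{65} \approx -0.98462$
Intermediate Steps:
$b{\left(l,T \right)} = \frac{5}{2} - 2 T - 2 l$ ($b{\left(l,T \right)} = \frac{5}{2} - \frac{4 \left(l + T\right)}{2} = \frac{5}{2} - \frac{4 \left(T + l\right)}{2} = \frac{5}{2} - \frac{4 T + 4 l}{2} = \frac{5}{2} - \left(2 T + 2 l\right) = \frac{5}{2} - 2 T - 2 l$)
$\frac{\left(\left(-3\right) \left(-8\right) + 5\right) + Q{\left(9 \right)}}{b{\left(20,-7 \right)} + d{\left(8 \right)}} = \frac{\left(\left(-3\right) \left(-8\right) + 5\right) + \left(12 - 9\right)}{\left(\frac{5}{2} - -14 - 40\right) - 9} = \frac{\left(24 + 5\right) + \left(12 - 9\right)}{\left(\frac{5}{2} + 14 - 40\right) - 9} = \frac{29 + 3}{- \frac{47}{2} - 9} = \frac{32}{- \frac{65}{2}} = 32 \left(- \frac{2}{65}\right) = - \frac{64}{65}$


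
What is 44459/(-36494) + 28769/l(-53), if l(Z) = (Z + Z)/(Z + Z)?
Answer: 1049851427/36494 ≈ 28768.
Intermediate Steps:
l(Z) = 1 (l(Z) = (2*Z)/((2*Z)) = (2*Z)*(1/(2*Z)) = 1)
44459/(-36494) + 28769/l(-53) = 44459/(-36494) + 28769/1 = 44459*(-1/36494) + 28769*1 = -44459/36494 + 28769 = 1049851427/36494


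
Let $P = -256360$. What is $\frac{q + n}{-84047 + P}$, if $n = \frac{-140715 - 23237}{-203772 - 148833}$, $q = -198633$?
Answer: $\frac{70038825013}{120029210235} \approx 0.58352$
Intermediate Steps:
$n = \frac{163952}{352605}$ ($n = \frac{-140715 - 23237}{-352605} = \left(-163952\right) \left(- \frac{1}{352605}\right) = \frac{163952}{352605} \approx 0.46497$)
$\frac{q + n}{-84047 + P} = \frac{-198633 + \frac{163952}{352605}}{-84047 - 256360} = - \frac{70038825013}{352605 \left(-340407\right)} = \left(- \frac{70038825013}{352605}\right) \left(- \frac{1}{340407}\right) = \frac{70038825013}{120029210235}$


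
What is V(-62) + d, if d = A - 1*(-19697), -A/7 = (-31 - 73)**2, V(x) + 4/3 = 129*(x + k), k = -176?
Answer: -260155/3 ≈ -86718.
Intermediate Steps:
V(x) = -68116/3 + 129*x (V(x) = -4/3 + 129*(x - 176) = -4/3 + 129*(-176 + x) = -4/3 + (-22704 + 129*x) = -68116/3 + 129*x)
A = -75712 (A = -7*(-31 - 73)**2 = -7*(-104)**2 = -7*10816 = -75712)
d = -56015 (d = -75712 - 1*(-19697) = -75712 + 19697 = -56015)
V(-62) + d = (-68116/3 + 129*(-62)) - 56015 = (-68116/3 - 7998) - 56015 = -92110/3 - 56015 = -260155/3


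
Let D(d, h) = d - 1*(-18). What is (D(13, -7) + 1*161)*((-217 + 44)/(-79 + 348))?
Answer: -33216/269 ≈ -123.48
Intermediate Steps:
D(d, h) = 18 + d (D(d, h) = d + 18 = 18 + d)
(D(13, -7) + 1*161)*((-217 + 44)/(-79 + 348)) = ((18 + 13) + 1*161)*((-217 + 44)/(-79 + 348)) = (31 + 161)*(-173/269) = 192*(-173*1/269) = 192*(-173/269) = -33216/269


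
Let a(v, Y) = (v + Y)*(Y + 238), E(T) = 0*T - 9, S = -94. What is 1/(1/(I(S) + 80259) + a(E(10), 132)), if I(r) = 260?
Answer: 80519/3664419691 ≈ 2.1973e-5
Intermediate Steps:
E(T) = -9 (E(T) = 0 - 9 = -9)
a(v, Y) = (238 + Y)*(Y + v) (a(v, Y) = (Y + v)*(238 + Y) = (238 + Y)*(Y + v))
1/(1/(I(S) + 80259) + a(E(10), 132)) = 1/(1/(260 + 80259) + (132² + 238*132 + 238*(-9) + 132*(-9))) = 1/(1/80519 + (17424 + 31416 - 2142 - 1188)) = 1/(1/80519 + 45510) = 1/(3664419691/80519) = 80519/3664419691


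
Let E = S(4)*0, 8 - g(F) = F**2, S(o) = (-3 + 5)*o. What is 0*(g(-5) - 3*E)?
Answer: 0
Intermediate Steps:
S(o) = 2*o
g(F) = 8 - F**2
E = 0 (E = (2*4)*0 = 8*0 = 0)
0*(g(-5) - 3*E) = 0*((8 - 1*(-5)**2) - 3*0) = 0*((8 - 1*25) + 0) = 0*((8 - 25) + 0) = 0*(-17 + 0) = 0*(-17) = 0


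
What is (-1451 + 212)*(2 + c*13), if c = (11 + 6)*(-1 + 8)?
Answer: -1919211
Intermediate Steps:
c = 119 (c = 17*7 = 119)
(-1451 + 212)*(2 + c*13) = (-1451 + 212)*(2 + 119*13) = -1239*(2 + 1547) = -1239*1549 = -1919211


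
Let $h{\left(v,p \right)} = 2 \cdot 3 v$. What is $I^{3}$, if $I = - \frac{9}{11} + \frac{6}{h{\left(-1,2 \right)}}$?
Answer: $- \frac{8000}{1331} \approx -6.0105$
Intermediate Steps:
$h{\left(v,p \right)} = 6 v$
$I = - \frac{20}{11}$ ($I = - \frac{9}{11} + \frac{6}{6 \left(-1\right)} = \left(-9\right) \frac{1}{11} + \frac{6}{-6} = - \frac{9}{11} + 6 \left(- \frac{1}{6}\right) = - \frac{9}{11} - 1 = - \frac{20}{11} \approx -1.8182$)
$I^{3} = \left(- \frac{20}{11}\right)^{3} = - \frac{8000}{1331}$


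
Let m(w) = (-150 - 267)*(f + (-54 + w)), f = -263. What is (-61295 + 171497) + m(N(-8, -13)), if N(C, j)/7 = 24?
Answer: 172335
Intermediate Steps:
N(C, j) = 168 (N(C, j) = 7*24 = 168)
m(w) = 132189 - 417*w (m(w) = (-150 - 267)*(-263 + (-54 + w)) = -417*(-317 + w) = 132189 - 417*w)
(-61295 + 171497) + m(N(-8, -13)) = (-61295 + 171497) + (132189 - 417*168) = 110202 + (132189 - 70056) = 110202 + 62133 = 172335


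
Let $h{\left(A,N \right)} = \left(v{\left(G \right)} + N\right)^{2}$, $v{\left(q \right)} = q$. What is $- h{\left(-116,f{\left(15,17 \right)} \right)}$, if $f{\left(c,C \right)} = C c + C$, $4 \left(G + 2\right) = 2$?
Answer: $- \frac{292681}{4} \approx -73170.0$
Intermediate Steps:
$G = - \frac{3}{2}$ ($G = -2 + \frac{1}{4} \cdot 2 = -2 + \frac{1}{2} = - \frac{3}{2} \approx -1.5$)
$f{\left(c,C \right)} = C + C c$
$h{\left(A,N \right)} = \left(- \frac{3}{2} + N\right)^{2}$
$- h{\left(-116,f{\left(15,17 \right)} \right)} = - \frac{\left(-3 + 2 \cdot 17 \left(1 + 15\right)\right)^{2}}{4} = - \frac{\left(-3 + 2 \cdot 17 \cdot 16\right)^{2}}{4} = - \frac{\left(-3 + 2 \cdot 272\right)^{2}}{4} = - \frac{\left(-3 + 544\right)^{2}}{4} = - \frac{541^{2}}{4} = - \frac{292681}{4}$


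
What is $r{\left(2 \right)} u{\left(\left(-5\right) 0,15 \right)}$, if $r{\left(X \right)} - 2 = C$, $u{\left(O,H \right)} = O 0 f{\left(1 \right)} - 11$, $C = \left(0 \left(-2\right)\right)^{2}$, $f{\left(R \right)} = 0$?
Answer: $-22$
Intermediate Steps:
$C = 0$ ($C = 0^{2} = 0$)
$u{\left(O,H \right)} = -11$ ($u{\left(O,H \right)} = O 0 \cdot 0 - 11 = 0 \cdot 0 - 11 = 0 - 11 = -11$)
$r{\left(X \right)} = 2$ ($r{\left(X \right)} = 2 + 0 = 2$)
$r{\left(2 \right)} u{\left(\left(-5\right) 0,15 \right)} = 2 \left(-11\right) = -22$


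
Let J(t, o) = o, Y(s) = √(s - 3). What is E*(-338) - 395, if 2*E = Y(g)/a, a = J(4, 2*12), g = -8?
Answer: -395 - 169*I*√11/24 ≈ -395.0 - 23.355*I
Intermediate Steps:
Y(s) = √(-3 + s)
a = 24 (a = 2*12 = 24)
E = I*√11/48 (E = (√(-3 - 8)/24)/2 = (√(-11)*(1/24))/2 = ((I*√11)*(1/24))/2 = (I*√11/24)/2 = I*√11/48 ≈ 0.069096*I)
E*(-338) - 395 = (I*√11/48)*(-338) - 395 = -169*I*√11/24 - 395 = -395 - 169*I*√11/24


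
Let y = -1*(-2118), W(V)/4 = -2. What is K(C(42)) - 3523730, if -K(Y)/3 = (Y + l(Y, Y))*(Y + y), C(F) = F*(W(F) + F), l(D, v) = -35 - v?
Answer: -3151400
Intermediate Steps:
W(V) = -8 (W(V) = 4*(-2) = -8)
C(F) = F*(-8 + F)
y = 2118
K(Y) = 222390 + 105*Y (K(Y) = -3*(Y + (-35 - Y))*(Y + 2118) = -(-105)*(2118 + Y) = -3*(-74130 - 35*Y) = 222390 + 105*Y)
K(C(42)) - 3523730 = (222390 + 105*(42*(-8 + 42))) - 3523730 = (222390 + 105*(42*34)) - 3523730 = (222390 + 105*1428) - 3523730 = (222390 + 149940) - 3523730 = 372330 - 3523730 = -3151400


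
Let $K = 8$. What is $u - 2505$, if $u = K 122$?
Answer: $-1529$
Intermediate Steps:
$u = 976$ ($u = 8 \cdot 122 = 976$)
$u - 2505 = 976 - 2505 = -1529$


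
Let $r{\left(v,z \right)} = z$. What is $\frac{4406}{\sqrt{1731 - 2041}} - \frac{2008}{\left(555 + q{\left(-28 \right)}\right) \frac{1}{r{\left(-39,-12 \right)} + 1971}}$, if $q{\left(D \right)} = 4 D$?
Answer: $- \frac{3933672}{443} - \frac{2203 i \sqrt{310}}{155} \approx -8879.6 - 250.24 i$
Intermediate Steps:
$\frac{4406}{\sqrt{1731 - 2041}} - \frac{2008}{\left(555 + q{\left(-28 \right)}\right) \frac{1}{r{\left(-39,-12 \right)} + 1971}} = \frac{4406}{\sqrt{1731 - 2041}} - \frac{2008}{\left(555 + 4 \left(-28\right)\right) \frac{1}{-12 + 1971}} = \frac{4406}{\sqrt{-310}} - \frac{2008}{\left(555 - 112\right) \frac{1}{1959}} = \frac{4406}{i \sqrt{310}} - \frac{2008}{443 \cdot \frac{1}{1959}} = 4406 \left(- \frac{i \sqrt{310}}{310}\right) - \frac{2008}{\frac{443}{1959}} = - \frac{2203 i \sqrt{310}}{155} - \frac{3933672}{443} = - \frac{3933672}{443} - \frac{2203 i \sqrt{310}}{155}$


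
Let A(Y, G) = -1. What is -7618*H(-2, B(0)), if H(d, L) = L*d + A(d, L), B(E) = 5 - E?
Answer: 83798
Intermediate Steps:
H(d, L) = -1 + L*d (H(d, L) = L*d - 1 = -1 + L*d)
-7618*H(-2, B(0)) = -7618*(-1 + (5 - 1*0)*(-2)) = -7618*(-1 + (5 + 0)*(-2)) = -7618*(-1 + 5*(-2)) = -7618*(-1 - 10) = -7618*(-11) = 83798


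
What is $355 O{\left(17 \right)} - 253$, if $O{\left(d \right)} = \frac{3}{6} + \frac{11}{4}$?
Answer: $\frac{3603}{4} \approx 900.75$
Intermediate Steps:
$O{\left(d \right)} = \frac{13}{4}$ ($O{\left(d \right)} = 3 \cdot \frac{1}{6} + 11 \cdot \frac{1}{4} = \frac{1}{2} + \frac{11}{4} = \frac{13}{4}$)
$355 O{\left(17 \right)} - 253 = 355 \cdot \frac{13}{4} - 253 = \frac{4615}{4} - 253 = \frac{3603}{4}$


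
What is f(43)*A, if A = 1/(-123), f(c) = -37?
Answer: 37/123 ≈ 0.30081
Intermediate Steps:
A = -1/123 ≈ -0.0081301
f(43)*A = -37*(-1/123) = 37/123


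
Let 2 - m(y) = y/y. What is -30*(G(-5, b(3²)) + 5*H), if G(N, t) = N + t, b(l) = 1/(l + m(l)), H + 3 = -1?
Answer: 747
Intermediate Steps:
H = -4 (H = -3 - 1 = -4)
m(y) = 1 (m(y) = 2 - y/y = 2 - 1*1 = 2 - 1 = 1)
b(l) = 1/(1 + l) (b(l) = 1/(l + 1) = 1/(1 + l))
-30*(G(-5, b(3²)) + 5*H) = -30*((-5 + 1/(1 + 3²)) + 5*(-4)) = -30*((-5 + 1/(1 + 9)) - 20) = -30*((-5 + 1/10) - 20) = -30*((-5 + ⅒) - 20) = -30*(-49/10 - 20) = -30*(-249/10) = 747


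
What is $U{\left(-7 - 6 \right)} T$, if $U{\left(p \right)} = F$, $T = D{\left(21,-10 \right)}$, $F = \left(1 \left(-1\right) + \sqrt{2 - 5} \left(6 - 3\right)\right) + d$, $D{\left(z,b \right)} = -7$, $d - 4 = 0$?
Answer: $-21 - 21 i \sqrt{3} \approx -21.0 - 36.373 i$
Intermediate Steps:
$d = 4$ ($d = 4 + 0 = 4$)
$F = 3 + 3 i \sqrt{3}$ ($F = \left(1 \left(-1\right) + \sqrt{2 - 5} \left(6 - 3\right)\right) + 4 = \left(-1 + \sqrt{-3} \cdot 3\right) + 4 = \left(-1 + i \sqrt{3} \cdot 3\right) + 4 = \left(-1 + 3 i \sqrt{3}\right) + 4 = 3 + 3 i \sqrt{3} \approx 3.0 + 5.1962 i$)
$T = -7$
$U{\left(p \right)} = 3 + 3 i \sqrt{3}$
$U{\left(-7 - 6 \right)} T = \left(3 + 3 i \sqrt{3}\right) \left(-7\right) = -21 - 21 i \sqrt{3}$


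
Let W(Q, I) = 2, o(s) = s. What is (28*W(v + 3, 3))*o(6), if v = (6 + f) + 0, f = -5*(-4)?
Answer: 336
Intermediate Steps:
f = 20
v = 26 (v = (6 + 20) + 0 = 26 + 0 = 26)
(28*W(v + 3, 3))*o(6) = (28*2)*6 = 56*6 = 336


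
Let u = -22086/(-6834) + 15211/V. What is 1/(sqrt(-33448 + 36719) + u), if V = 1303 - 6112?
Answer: -42098123400/2002815015665279 + 612295295049*sqrt(3271)/2002815015665279 ≈ 0.017464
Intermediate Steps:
V = -4809
u = 53800/782493 (u = -22086/(-6834) + 15211/(-4809) = -22086*(-1/6834) + 15211*(-1/4809) = 3681/1139 - 2173/687 = 53800/782493 ≈ 0.068755)
1/(sqrt(-33448 + 36719) + u) = 1/(sqrt(-33448 + 36719) + 53800/782493) = 1/(sqrt(3271) + 53800/782493) = 1/(53800/782493 + sqrt(3271))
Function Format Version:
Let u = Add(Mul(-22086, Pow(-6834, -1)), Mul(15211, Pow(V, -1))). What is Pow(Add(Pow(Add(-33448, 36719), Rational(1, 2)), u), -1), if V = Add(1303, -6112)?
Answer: Add(Rational(-42098123400, 2002815015665279), Mul(Rational(612295295049, 2002815015665279), Pow(3271, Rational(1, 2)))) ≈ 0.017464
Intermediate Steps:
V = -4809
u = Rational(53800, 782493) (u = Add(Mul(-22086, Pow(-6834, -1)), Mul(15211, Pow(-4809, -1))) = Add(Mul(-22086, Rational(-1, 6834)), Mul(15211, Rational(-1, 4809))) = Add(Rational(3681, 1139), Rational(-2173, 687)) = Rational(53800, 782493) ≈ 0.068755)
Pow(Add(Pow(Add(-33448, 36719), Rational(1, 2)), u), -1) = Pow(Add(Pow(Add(-33448, 36719), Rational(1, 2)), Rational(53800, 782493)), -1) = Pow(Add(Pow(3271, Rational(1, 2)), Rational(53800, 782493)), -1) = Pow(Add(Rational(53800, 782493), Pow(3271, Rational(1, 2))), -1)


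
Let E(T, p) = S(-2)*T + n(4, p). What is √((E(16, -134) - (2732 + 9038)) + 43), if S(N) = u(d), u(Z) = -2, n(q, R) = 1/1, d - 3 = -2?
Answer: I*√11758 ≈ 108.43*I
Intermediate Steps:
d = 1 (d = 3 - 2 = 1)
n(q, R) = 1
S(N) = -2
E(T, p) = 1 - 2*T (E(T, p) = -2*T + 1 = 1 - 2*T)
√((E(16, -134) - (2732 + 9038)) + 43) = √(((1 - 2*16) - (2732 + 9038)) + 43) = √(((1 - 32) - 1*11770) + 43) = √((-31 - 11770) + 43) = √(-11801 + 43) = √(-11758) = I*√11758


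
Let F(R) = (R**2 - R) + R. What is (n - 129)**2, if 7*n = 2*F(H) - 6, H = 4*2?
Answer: 609961/49 ≈ 12448.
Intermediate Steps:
H = 8
F(R) = R**2
n = 122/7 (n = (2*8**2 - 6)/7 = (2*64 - 6)/7 = (128 - 6)/7 = (1/7)*122 = 122/7 ≈ 17.429)
(n - 129)**2 = (122/7 - 129)**2 = (-781/7)**2 = 609961/49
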